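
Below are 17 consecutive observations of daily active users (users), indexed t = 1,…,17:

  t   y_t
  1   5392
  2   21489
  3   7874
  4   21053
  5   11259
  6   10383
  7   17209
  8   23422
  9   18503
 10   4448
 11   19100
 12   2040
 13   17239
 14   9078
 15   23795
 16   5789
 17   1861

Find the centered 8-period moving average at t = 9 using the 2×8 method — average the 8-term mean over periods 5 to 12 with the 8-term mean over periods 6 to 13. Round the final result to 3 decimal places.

Sum over 5–12: 11259 + 10383 + 17209 + 23422 + 18503 + 4448 + 19100 + 2040 = 106364
Sum over 6–13: 10383 + 17209 + 23422 + 18503 + 4448 + 19100 + 2040 + 17239 = 112344
CMA at t=9 = (106364 + 112344) / (2·8) = 218708 / 16 = 13669.250

13669.250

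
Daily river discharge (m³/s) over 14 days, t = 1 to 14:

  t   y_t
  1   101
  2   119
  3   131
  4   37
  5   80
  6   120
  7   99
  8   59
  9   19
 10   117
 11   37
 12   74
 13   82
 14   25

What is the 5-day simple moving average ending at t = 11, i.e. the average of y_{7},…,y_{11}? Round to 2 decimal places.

Sum of periods 7–11: 99 + 59 + 19 + 117 + 37 = 331
Divide by 5: 331 / 5 = 66.20

66.20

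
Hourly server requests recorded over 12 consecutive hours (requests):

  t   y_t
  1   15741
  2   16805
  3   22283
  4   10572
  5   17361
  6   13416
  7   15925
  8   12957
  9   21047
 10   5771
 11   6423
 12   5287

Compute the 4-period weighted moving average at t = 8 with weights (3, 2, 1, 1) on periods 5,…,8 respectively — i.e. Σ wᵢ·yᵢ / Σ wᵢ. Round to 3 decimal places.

15399.571

Weighted sum: 3·17361 + 2·13416 + 1·15925 + 1·12957 = 52083 + 26832 + 15925 + 12957 = 107797
Weight total: 3 + 2 + 1 + 1 = 7
WMA = 107797 / 7 = 15399.571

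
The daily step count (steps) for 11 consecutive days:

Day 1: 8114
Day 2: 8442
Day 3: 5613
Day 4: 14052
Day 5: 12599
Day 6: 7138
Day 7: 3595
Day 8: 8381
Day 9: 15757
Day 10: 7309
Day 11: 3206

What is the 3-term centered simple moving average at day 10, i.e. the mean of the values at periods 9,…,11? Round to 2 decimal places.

Sum of periods 9–11: 15757 + 7309 + 3206 = 26272
Divide by 3: 26272 / 3 = 8757.33

8757.33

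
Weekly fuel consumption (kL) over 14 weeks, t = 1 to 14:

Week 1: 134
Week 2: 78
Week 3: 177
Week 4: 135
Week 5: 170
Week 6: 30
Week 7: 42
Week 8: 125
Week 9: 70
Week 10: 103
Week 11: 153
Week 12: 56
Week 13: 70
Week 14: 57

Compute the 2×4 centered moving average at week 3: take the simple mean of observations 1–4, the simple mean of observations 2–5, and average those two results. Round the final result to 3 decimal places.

Sum over 1–4: 134 + 78 + 177 + 135 = 524
Sum over 2–5: 78 + 177 + 135 + 170 = 560
CMA at t=3 = (524 + 560) / (2·4) = 1084 / 8 = 135.500

135.500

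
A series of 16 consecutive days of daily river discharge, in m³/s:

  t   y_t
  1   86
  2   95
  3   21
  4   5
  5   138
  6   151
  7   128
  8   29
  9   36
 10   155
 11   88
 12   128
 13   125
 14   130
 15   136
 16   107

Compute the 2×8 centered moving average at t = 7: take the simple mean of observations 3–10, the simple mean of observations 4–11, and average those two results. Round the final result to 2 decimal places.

87.06

Sum over 3–10: 21 + 5 + 138 + 151 + 128 + 29 + 36 + 155 = 663
Sum over 4–11: 5 + 138 + 151 + 128 + 29 + 36 + 155 + 88 = 730
CMA at t=7 = (663 + 730) / (2·8) = 1393 / 16 = 87.06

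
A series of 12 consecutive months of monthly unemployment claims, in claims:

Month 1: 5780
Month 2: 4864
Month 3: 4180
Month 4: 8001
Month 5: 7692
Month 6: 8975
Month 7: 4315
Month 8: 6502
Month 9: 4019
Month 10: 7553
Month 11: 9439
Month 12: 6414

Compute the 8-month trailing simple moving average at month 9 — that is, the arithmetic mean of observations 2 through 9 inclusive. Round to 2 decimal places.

6068.50

Sum of periods 2–9: 4864 + 4180 + 8001 + 7692 + 8975 + 4315 + 6502 + 4019 = 48548
Divide by 8: 48548 / 8 = 6068.50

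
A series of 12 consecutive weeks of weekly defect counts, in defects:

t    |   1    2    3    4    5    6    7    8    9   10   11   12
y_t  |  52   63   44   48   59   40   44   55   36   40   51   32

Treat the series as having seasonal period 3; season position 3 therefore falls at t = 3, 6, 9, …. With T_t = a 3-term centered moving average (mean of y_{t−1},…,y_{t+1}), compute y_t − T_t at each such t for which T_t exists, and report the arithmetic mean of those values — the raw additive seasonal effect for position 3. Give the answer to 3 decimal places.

-7.667

Season position 3 occurs at t = 3, 6, 9 (where T_t is defined).
t=3: T_3 = 51.66667; y_3 − T_3 = 44 − 51.66667 = -7.66667
t=6: T_6 = 47.66667; y_6 − T_6 = 40 − 47.66667 = -7.66667
t=9: T_9 = 43.66667; y_9 − T_9 = 36 − 43.66667 = -7.66667
Mean deviation: (-7.66667 + -7.66667 + -7.66667) / 3 = -7.667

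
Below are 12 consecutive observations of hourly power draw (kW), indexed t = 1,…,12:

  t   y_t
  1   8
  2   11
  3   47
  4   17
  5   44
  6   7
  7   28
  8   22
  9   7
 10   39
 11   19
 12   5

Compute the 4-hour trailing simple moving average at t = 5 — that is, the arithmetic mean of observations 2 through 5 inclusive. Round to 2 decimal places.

29.75

Sum of periods 2–5: 11 + 47 + 17 + 44 = 119
Divide by 4: 119 / 4 = 29.75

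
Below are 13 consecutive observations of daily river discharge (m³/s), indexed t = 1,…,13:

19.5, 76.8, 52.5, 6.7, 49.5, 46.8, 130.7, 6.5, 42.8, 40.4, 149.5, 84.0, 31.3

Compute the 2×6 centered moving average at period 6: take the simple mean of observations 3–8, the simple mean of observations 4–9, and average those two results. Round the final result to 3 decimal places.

Sum over 3–8: 52.5 + 6.7 + 49.5 + 46.8 + 130.7 + 6.5 = 292.7
Sum over 4–9: 6.7 + 49.5 + 46.8 + 130.7 + 6.5 + 42.8 = 283.0
CMA at t=6 = (292.7 + 283.0) / (2·6) = 575.7 / 12 = 47.975

47.975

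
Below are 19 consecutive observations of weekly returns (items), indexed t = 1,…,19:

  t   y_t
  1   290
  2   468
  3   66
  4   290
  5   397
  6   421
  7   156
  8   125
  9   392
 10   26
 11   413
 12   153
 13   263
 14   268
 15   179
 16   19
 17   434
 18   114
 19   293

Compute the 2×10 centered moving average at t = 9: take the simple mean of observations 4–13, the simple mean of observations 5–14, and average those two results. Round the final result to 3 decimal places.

262.500

Sum over 4–13: 290 + 397 + 421 + 156 + 125 + 392 + 26 + 413 + 153 + 263 = 2636
Sum over 5–14: 397 + 421 + 156 + 125 + 392 + 26 + 413 + 153 + 263 + 268 = 2614
CMA at t=9 = (2636 + 2614) / (2·10) = 5250 / 20 = 262.500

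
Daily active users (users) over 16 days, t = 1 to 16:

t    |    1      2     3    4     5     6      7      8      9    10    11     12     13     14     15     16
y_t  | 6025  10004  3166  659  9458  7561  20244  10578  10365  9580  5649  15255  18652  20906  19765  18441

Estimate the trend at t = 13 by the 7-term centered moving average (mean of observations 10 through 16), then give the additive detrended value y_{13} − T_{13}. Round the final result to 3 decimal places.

Trend T_13 = (9580 + 5649 + 15255 + 18652 + 20906 + 19765 + 18441) / 7 = 108248/7 = 15464.00000
Detrended value: 18652 − 15464.00000 = 3188.000

3188.000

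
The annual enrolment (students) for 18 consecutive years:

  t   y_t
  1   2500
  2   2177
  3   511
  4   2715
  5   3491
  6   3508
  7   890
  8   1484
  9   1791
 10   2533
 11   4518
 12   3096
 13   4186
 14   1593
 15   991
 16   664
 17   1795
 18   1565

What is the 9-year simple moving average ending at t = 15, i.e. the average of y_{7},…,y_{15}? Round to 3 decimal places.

Sum of periods 7–15: 890 + 1484 + 1791 + 2533 + 4518 + 3096 + 4186 + 1593 + 991 = 21082
Divide by 9: 21082 / 9 = 2342.444

2342.444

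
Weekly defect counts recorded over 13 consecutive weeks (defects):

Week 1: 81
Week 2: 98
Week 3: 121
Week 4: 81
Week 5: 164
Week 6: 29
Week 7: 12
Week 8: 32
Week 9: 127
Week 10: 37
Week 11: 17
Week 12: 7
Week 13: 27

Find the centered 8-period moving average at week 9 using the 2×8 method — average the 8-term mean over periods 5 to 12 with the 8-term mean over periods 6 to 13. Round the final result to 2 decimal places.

Sum over 5–12: 164 + 29 + 12 + 32 + 127 + 37 + 17 + 7 = 425
Sum over 6–13: 29 + 12 + 32 + 127 + 37 + 17 + 7 + 27 = 288
CMA at t=9 = (425 + 288) / (2·8) = 713 / 16 = 44.56

44.56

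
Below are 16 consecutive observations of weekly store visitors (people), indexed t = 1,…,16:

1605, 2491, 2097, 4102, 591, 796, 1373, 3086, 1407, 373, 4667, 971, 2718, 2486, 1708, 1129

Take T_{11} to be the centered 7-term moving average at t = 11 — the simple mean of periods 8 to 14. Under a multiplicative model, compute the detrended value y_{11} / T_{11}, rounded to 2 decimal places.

Trend T_11 = (3086 + 1407 + 373 + 4667 + 971 + 2718 + 2486) / 7 = 15708/7 = 2244.0000
Ratio to trend: 4667 / 2244.0000 = 2.08

2.08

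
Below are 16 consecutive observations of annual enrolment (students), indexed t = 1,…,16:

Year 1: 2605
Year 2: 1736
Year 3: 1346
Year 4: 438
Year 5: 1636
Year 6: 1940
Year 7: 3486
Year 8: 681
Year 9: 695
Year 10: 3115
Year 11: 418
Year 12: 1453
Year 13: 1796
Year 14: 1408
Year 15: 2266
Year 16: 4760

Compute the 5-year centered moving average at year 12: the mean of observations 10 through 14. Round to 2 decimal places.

1638.00

Sum of periods 10–14: 3115 + 418 + 1453 + 1796 + 1408 = 8190
Divide by 5: 8190 / 5 = 1638.00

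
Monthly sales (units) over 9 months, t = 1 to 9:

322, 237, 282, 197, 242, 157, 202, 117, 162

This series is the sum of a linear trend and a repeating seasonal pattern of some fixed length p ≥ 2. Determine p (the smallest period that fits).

2

First differences y_{t+1} − y_t: -85, 45, -85, 45, -85, 45, …
The difference pattern repeats every 2 terms and not for any smaller step, so p = 2.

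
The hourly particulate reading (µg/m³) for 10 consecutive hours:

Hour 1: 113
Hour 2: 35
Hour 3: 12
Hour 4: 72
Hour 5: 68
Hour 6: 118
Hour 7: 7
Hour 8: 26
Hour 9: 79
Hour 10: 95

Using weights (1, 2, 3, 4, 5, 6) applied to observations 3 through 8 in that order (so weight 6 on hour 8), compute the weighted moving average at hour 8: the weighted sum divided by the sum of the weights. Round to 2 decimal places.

48.71

Weighted sum: 1·12 + 2·72 + 3·68 + 4·118 + 5·7 + 6·26 = 12 + 144 + 204 + 472 + 35 + 156 = 1023
Weight total: 1 + 2 + 3 + 4 + 5 + 6 = 21
WMA = 1023 / 21 = 48.71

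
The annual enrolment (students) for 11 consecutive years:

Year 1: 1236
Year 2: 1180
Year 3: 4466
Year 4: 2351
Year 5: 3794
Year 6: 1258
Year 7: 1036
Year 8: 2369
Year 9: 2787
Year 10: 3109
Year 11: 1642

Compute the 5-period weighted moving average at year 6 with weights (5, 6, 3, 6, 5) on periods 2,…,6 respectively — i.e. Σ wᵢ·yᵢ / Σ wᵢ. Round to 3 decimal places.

Weighted sum: 5·1180 + 6·4466 + 3·2351 + 6·3794 + 5·1258 = 5900 + 26796 + 7053 + 22764 + 6290 = 68803
Weight total: 5 + 6 + 3 + 6 + 5 = 25
WMA = 68803 / 25 = 2752.120

2752.120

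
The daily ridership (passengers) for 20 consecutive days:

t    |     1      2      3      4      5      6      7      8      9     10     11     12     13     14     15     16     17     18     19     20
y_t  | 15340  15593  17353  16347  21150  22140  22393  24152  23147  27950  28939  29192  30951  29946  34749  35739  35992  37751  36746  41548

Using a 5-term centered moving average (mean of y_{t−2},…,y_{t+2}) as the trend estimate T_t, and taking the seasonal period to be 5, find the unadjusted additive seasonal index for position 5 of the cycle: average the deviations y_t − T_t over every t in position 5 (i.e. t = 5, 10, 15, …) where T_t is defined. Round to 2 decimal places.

1273.67

Season position 5 occurs at t = 5, 10, 15 (where T_t is defined).
t=5: T_5 = 19876.6000; y_5 − T_5 = 21150 − 19876.6000 = 1273.4000
t=10: T_10 = 26676.0000; y_10 − T_10 = 27950 − 26676.0000 = 1274.0000
t=15: T_15 = 33475.4000; y_15 − T_15 = 34749 − 33475.4000 = 1273.6000
Mean deviation: (1273.4000 + 1274.0000 + 1273.6000) / 3 = 1273.67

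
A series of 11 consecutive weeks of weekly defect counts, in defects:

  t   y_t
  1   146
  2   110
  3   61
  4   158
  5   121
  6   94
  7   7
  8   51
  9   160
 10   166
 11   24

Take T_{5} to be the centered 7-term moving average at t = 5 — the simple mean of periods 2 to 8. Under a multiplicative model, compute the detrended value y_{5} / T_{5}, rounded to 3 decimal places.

1.407

Trend T_5 = (110 + 61 + 158 + 121 + 94 + 7 + 51) / 7 = 602/7 = 86.00000
Ratio to trend: 121 / 86.00000 = 1.407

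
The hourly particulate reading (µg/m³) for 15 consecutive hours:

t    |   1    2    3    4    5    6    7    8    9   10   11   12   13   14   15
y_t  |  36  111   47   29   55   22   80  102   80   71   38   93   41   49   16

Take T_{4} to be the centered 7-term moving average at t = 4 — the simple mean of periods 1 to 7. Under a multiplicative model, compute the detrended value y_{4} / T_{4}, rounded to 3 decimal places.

Trend T_4 = (36 + 111 + 47 + 29 + 55 + 22 + 80) / 7 = 380/7 = 54.28571
Ratio to trend: 29 / 54.28571 = 0.534

0.534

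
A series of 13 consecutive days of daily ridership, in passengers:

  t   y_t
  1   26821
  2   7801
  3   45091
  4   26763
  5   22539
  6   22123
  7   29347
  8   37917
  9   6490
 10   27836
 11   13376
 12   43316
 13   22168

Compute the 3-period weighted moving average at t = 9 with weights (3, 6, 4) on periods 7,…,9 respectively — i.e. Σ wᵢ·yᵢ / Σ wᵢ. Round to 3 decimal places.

Weighted sum: 3·29347 + 6·37917 + 4·6490 = 88041 + 227502 + 25960 = 341503
Weight total: 3 + 6 + 4 = 13
WMA = 341503 / 13 = 26269.462

26269.462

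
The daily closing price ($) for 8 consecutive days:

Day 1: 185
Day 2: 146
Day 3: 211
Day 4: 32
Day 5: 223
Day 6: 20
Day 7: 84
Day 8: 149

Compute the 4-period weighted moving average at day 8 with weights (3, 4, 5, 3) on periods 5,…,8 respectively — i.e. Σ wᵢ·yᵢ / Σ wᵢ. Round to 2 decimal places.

107.73

Weighted sum: 3·223 + 4·20 + 5·84 + 3·149 = 669 + 80 + 420 + 447 = 1616
Weight total: 3 + 4 + 5 + 3 = 15
WMA = 1616 / 15 = 107.73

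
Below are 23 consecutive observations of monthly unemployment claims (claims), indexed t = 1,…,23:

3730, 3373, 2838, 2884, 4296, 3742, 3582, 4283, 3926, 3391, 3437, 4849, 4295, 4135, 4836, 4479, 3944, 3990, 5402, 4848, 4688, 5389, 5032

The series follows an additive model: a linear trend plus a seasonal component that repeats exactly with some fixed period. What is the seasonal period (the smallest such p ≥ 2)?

First differences y_{t+1} − y_t: -357, -535, 46, 1412, -554, -160, 701, -357, -535, 46, 1412, -554, -160, 701, -357, -535, …
The difference pattern repeats every 7 terms and not for any smaller step, so p = 7.

7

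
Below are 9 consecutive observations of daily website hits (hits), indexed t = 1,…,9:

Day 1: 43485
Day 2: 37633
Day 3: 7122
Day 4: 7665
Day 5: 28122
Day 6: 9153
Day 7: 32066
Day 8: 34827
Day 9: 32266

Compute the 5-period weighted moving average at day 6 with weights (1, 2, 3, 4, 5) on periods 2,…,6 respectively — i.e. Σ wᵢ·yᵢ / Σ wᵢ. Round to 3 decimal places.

Weighted sum: 1·37633 + 2·7122 + 3·7665 + 4·28122 + 5·9153 = 37633 + 14244 + 22995 + 112488 + 45765 = 233125
Weight total: 1 + 2 + 3 + 4 + 5 = 15
WMA = 233125 / 15 = 15541.667

15541.667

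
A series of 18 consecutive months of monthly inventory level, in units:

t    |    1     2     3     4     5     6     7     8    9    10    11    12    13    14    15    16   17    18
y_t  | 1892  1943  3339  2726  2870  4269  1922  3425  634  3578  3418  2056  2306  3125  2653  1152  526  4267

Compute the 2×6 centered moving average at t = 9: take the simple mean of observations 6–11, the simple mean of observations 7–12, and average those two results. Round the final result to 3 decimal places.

Sum over 6–11: 4269 + 1922 + 3425 + 634 + 3578 + 3418 = 17246
Sum over 7–12: 1922 + 3425 + 634 + 3578 + 3418 + 2056 = 15033
CMA at t=9 = (17246 + 15033) / (2·6) = 32279 / 12 = 2689.917

2689.917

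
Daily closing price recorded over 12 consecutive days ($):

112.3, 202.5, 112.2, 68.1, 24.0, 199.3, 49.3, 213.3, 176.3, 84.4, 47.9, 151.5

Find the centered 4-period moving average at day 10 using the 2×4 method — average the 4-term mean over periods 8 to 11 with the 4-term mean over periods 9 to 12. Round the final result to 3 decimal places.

Sum over 8–11: 213.3 + 176.3 + 84.4 + 47.9 = 521.9
Sum over 9–12: 176.3 + 84.4 + 47.9 + 151.5 = 460.1
CMA at t=10 = (521.9 + 460.1) / (2·4) = 982.0 / 8 = 122.750

122.750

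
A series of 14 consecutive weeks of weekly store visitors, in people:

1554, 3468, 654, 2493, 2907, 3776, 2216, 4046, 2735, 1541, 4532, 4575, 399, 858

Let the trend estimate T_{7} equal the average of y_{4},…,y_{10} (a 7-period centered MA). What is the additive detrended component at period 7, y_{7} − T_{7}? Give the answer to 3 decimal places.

Trend T_7 = (2493 + 2907 + 3776 + 2216 + 4046 + 2735 + 1541) / 7 = 19714/7 = 2816.28571
Detrended value: 2216 − 2816.28571 = -600.286

-600.286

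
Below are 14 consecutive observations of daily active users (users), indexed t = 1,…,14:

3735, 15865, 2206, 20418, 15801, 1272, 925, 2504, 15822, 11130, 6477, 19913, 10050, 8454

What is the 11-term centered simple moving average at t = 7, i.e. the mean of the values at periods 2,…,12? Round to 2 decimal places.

10212.09

Sum of periods 2–12: 15865 + 2206 + 20418 + 15801 + 1272 + 925 + 2504 + 15822 + 11130 + 6477 + 19913 = 112333
Divide by 11: 112333 / 11 = 10212.09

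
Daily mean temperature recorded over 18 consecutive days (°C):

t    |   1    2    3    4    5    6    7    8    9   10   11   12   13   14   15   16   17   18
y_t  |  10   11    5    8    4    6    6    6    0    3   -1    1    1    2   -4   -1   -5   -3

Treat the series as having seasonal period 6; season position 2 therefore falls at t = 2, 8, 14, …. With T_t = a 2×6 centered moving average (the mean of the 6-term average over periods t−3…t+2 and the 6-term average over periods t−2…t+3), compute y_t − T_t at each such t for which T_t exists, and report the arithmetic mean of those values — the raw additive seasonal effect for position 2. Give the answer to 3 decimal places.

Season position 2 occurs at t = 8, 14 (where T_t is defined).
t=8: T_8 = 3.75000; y_8 − T_8 = 6 − 3.75000 = 2.25000
t=14: T_14 = -0.66667; y_14 − T_14 = 2 − -0.66667 = 2.66667
Mean deviation: (2.25000 + 2.66667) / 2 = 2.458

2.458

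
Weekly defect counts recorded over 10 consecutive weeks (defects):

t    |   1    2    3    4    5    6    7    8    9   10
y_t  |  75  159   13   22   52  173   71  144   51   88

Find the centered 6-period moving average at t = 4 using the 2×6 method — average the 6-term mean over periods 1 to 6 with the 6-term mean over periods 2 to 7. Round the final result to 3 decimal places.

Sum over 1–6: 75 + 159 + 13 + 22 + 52 + 173 = 494
Sum over 2–7: 159 + 13 + 22 + 52 + 173 + 71 = 490
CMA at t=4 = (494 + 490) / (2·6) = 984 / 12 = 82.000

82.000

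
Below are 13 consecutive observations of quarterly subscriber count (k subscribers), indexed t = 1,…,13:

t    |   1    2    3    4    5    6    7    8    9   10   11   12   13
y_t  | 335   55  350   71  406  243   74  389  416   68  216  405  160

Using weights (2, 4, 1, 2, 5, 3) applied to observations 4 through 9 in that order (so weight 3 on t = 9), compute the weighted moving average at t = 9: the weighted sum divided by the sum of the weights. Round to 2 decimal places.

Weighted sum: 2·71 + 4·406 + 1·243 + 2·74 + 5·389 + 3·416 = 142 + 1624 + 243 + 148 + 1945 + 1248 = 5350
Weight total: 2 + 4 + 1 + 2 + 5 + 3 = 17
WMA = 5350 / 17 = 314.71

314.71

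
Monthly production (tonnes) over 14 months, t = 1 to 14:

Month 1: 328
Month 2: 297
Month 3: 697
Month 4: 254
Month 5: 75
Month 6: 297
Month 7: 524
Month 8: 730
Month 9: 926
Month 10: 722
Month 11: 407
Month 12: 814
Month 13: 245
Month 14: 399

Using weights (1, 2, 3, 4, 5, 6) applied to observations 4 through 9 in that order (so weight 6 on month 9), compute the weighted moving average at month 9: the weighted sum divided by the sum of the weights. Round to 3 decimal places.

599.857

Weighted sum: 1·254 + 2·75 + 3·297 + 4·524 + 5·730 + 6·926 = 254 + 150 + 891 + 2096 + 3650 + 5556 = 12597
Weight total: 1 + 2 + 3 + 4 + 5 + 6 = 21
WMA = 12597 / 21 = 599.857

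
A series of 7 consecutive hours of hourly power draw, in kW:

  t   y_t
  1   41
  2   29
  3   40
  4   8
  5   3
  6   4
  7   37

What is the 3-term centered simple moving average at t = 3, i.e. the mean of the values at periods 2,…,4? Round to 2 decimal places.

25.67

Sum of periods 2–4: 29 + 40 + 8 = 77
Divide by 3: 77 / 3 = 25.67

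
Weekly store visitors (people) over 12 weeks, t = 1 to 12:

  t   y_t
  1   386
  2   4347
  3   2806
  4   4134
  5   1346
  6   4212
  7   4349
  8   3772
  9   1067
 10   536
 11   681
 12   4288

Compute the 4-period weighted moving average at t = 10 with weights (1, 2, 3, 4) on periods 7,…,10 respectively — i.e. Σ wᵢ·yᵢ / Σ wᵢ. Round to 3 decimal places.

Weighted sum: 1·4349 + 2·3772 + 3·1067 + 4·536 = 4349 + 7544 + 3201 + 2144 = 17238
Weight total: 1 + 2 + 3 + 4 = 10
WMA = 17238 / 10 = 1723.800

1723.800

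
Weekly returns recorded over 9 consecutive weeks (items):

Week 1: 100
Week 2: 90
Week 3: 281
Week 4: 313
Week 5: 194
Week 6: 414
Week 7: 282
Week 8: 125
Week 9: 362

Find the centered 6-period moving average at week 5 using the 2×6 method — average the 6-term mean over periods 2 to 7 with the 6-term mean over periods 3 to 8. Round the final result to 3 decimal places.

Sum over 2–7: 90 + 281 + 313 + 194 + 414 + 282 = 1574
Sum over 3–8: 281 + 313 + 194 + 414 + 282 + 125 = 1609
CMA at t=5 = (1574 + 1609) / (2·6) = 3183 / 12 = 265.250

265.250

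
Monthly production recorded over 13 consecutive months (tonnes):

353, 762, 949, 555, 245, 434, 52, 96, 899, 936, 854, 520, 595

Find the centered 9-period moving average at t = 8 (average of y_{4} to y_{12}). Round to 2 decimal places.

Sum of periods 4–12: 555 + 245 + 434 + 52 + 96 + 899 + 936 + 854 + 520 = 4591
Divide by 9: 4591 / 9 = 510.11

510.11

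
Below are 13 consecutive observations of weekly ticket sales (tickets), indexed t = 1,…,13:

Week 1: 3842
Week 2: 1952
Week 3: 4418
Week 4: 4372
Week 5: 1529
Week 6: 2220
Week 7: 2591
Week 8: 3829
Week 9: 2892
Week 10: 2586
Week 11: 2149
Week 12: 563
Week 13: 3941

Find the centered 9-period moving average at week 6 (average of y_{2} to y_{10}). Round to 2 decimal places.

2932.11

Sum of periods 2–10: 1952 + 4418 + 4372 + 1529 + 2220 + 2591 + 3829 + 2892 + 2586 = 26389
Divide by 9: 26389 / 9 = 2932.11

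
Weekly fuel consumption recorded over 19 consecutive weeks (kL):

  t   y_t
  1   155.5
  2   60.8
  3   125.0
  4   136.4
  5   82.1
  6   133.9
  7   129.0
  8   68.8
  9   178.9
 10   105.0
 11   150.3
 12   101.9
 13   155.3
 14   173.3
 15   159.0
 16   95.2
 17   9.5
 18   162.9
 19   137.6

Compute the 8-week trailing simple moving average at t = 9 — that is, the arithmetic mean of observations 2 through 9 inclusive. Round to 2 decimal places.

Sum of periods 2–9: 60.8 + 125.0 + 136.4 + 82.1 + 133.9 + 129.0 + 68.8 + 178.9 = 914.9
Divide by 8: 914.9 / 8 = 114.36

114.36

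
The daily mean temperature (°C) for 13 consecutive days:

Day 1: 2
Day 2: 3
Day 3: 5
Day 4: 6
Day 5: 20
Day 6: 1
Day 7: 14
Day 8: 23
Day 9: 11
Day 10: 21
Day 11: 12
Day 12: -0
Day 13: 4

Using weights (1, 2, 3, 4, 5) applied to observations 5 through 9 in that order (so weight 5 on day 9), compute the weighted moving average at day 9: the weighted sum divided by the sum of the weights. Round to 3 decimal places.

Weighted sum: 1·20 + 2·1 + 3·14 + 4·23 + 5·11 = 20 + 2 + 42 + 92 + 55 = 211
Weight total: 1 + 2 + 3 + 4 + 5 = 15
WMA = 211 / 15 = 14.067

14.067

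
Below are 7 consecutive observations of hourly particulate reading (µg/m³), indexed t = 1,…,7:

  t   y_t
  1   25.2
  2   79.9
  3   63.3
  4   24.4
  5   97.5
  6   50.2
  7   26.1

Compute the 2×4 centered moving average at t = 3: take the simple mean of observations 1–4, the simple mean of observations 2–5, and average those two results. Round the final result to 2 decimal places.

Sum over 1–4: 25.2 + 79.9 + 63.3 + 24.4 = 192.8
Sum over 2–5: 79.9 + 63.3 + 24.4 + 97.5 = 265.1
CMA at t=3 = (192.8 + 265.1) / (2·4) = 457.9 / 8 = 57.24

57.24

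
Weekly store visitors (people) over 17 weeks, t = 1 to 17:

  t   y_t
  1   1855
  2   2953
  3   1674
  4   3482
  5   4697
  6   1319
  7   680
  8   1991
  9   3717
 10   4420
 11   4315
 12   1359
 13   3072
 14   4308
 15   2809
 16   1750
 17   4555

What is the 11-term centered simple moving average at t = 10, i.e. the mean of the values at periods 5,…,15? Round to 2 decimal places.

2971.55

Sum of periods 5–15: 4697 + 1319 + 680 + 1991 + 3717 + 4420 + 4315 + 1359 + 3072 + 4308 + 2809 = 32687
Divide by 11: 32687 / 11 = 2971.55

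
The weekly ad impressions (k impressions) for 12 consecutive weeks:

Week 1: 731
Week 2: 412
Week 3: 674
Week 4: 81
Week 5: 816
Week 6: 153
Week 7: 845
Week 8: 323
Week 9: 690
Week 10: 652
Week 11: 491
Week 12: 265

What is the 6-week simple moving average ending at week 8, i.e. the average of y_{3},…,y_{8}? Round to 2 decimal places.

482.00

Sum of periods 3–8: 674 + 81 + 816 + 153 + 845 + 323 = 2892
Divide by 6: 2892 / 6 = 482.00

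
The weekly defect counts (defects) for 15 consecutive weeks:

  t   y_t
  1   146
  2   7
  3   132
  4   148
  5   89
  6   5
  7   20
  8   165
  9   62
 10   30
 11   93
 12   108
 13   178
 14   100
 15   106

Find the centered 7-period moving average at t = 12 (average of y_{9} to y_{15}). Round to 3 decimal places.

96.714

Sum of periods 9–15: 62 + 30 + 93 + 108 + 178 + 100 + 106 = 677
Divide by 7: 677 / 7 = 96.714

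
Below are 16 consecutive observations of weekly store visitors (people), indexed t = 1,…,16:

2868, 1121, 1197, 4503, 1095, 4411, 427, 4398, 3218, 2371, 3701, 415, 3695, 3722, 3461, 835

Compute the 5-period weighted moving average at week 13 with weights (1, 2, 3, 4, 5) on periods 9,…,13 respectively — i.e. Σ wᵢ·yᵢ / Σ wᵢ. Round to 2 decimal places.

Weighted sum: 1·3218 + 2·2371 + 3·3701 + 4·415 + 5·3695 = 3218 + 4742 + 11103 + 1660 + 18475 = 39198
Weight total: 1 + 2 + 3 + 4 + 5 = 15
WMA = 39198 / 15 = 2613.20

2613.20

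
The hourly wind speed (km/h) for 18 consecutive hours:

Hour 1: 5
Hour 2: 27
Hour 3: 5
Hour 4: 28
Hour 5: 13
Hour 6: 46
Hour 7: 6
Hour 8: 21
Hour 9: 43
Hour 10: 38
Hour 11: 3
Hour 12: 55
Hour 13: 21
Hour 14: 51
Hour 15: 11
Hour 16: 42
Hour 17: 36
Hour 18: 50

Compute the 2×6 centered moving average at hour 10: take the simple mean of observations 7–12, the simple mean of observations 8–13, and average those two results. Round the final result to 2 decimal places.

28.92

Sum over 7–12: 6 + 21 + 43 + 38 + 3 + 55 = 166
Sum over 8–13: 21 + 43 + 38 + 3 + 55 + 21 = 181
CMA at t=10 = (166 + 181) / (2·6) = 347 / 12 = 28.92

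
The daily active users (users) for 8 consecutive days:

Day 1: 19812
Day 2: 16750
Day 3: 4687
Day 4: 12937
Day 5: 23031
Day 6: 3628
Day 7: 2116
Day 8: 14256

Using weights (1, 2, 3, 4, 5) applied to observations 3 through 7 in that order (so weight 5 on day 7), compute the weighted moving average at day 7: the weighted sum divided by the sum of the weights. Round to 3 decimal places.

8316.400

Weighted sum: 1·4687 + 2·12937 + 3·23031 + 4·3628 + 5·2116 = 4687 + 25874 + 69093 + 14512 + 10580 = 124746
Weight total: 1 + 2 + 3 + 4 + 5 = 15
WMA = 124746 / 15 = 8316.400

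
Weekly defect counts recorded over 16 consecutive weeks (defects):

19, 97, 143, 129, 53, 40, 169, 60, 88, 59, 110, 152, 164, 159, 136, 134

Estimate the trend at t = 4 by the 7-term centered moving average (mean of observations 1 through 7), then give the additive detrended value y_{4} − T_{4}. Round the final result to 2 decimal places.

36.14

Trend T_4 = (19 + 97 + 143 + 129 + 53 + 40 + 169) / 7 = 650/7 = 92.8571
Detrended value: 129 − 92.8571 = 36.14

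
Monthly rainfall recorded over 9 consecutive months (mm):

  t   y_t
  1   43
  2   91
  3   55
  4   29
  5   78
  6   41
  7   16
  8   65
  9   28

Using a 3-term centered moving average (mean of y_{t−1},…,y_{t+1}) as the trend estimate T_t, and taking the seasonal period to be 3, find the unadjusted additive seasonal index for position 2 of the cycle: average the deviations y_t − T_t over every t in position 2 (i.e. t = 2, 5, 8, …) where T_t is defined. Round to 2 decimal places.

Season position 2 occurs at t = 2, 5, 8 (where T_t is defined).
t=2: T_2 = 63.0000; y_2 − T_2 = 91 − 63.0000 = 28.0000
t=5: T_5 = 49.3333; y_5 − T_5 = 78 − 49.3333 = 28.6667
t=8: T_8 = 36.3333; y_8 − T_8 = 65 − 36.3333 = 28.6667
Mean deviation: (28.0000 + 28.6667 + 28.6667) / 3 = 28.44

28.44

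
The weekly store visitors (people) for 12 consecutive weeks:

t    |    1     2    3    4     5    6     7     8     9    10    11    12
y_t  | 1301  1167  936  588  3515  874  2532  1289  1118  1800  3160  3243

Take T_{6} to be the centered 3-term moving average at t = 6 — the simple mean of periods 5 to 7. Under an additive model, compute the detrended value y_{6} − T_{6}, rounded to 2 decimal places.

-1433.00

Trend T_6 = (3515 + 874 + 2532) / 3 = 6921/3 = 2307.0000
Detrended value: 874 − 2307.0000 = -1433.00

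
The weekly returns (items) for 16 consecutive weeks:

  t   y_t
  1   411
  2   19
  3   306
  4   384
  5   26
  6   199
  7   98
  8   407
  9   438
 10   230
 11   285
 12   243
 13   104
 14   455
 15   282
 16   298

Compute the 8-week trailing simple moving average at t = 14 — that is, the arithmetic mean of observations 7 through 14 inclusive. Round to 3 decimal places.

Sum of periods 7–14: 98 + 407 + 438 + 230 + 285 + 243 + 104 + 455 = 2260
Divide by 8: 2260 / 8 = 282.500

282.500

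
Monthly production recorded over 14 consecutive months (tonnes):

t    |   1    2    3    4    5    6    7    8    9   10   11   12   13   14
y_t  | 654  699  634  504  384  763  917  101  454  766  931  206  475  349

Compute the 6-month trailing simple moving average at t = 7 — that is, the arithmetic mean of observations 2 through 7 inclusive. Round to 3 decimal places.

Sum of periods 2–7: 699 + 634 + 504 + 384 + 763 + 917 = 3901
Divide by 6: 3901 / 6 = 650.167

650.167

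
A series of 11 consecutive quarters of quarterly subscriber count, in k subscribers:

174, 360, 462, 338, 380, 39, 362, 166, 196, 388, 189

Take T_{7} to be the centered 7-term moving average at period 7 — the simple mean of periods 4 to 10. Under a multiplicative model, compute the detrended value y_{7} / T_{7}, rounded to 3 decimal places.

Trend T_7 = (338 + 380 + 39 + 362 + 166 + 196 + 388) / 7 = 1869/7 = 267.00000
Ratio to trend: 362 / 267.00000 = 1.356

1.356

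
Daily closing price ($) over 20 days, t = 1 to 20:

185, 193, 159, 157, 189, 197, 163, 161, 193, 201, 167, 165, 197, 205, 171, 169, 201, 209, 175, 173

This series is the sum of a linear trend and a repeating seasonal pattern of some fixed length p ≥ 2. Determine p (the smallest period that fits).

First differences y_{t+1} − y_t: 8, -34, -2, 32, 8, -34, -2, 32, 8, -34, …
The difference pattern repeats every 4 terms and not for any smaller step, so p = 4.

4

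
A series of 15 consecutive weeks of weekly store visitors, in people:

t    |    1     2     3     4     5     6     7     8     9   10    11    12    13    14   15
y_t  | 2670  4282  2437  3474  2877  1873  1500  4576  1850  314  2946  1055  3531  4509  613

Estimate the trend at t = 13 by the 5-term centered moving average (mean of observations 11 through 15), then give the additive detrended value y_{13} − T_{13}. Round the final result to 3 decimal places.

Trend T_13 = (2946 + 1055 + 3531 + 4509 + 613) / 5 = 12654/5 = 2530.80000
Detrended value: 3531 − 2530.80000 = 1000.200

1000.200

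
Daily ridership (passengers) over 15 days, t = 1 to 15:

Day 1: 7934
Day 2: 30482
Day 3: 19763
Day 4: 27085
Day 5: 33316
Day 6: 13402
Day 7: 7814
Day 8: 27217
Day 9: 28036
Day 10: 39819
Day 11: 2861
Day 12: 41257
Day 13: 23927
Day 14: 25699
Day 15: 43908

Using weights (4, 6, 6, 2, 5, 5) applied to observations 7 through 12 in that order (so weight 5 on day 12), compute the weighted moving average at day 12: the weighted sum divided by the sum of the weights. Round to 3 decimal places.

Weighted sum: 4·7814 + 6·27217 + 6·28036 + 2·39819 + 5·2861 + 5·41257 = 31256 + 163302 + 168216 + 79638 + 14305 + 206285 = 663002
Weight total: 4 + 6 + 6 + 2 + 5 + 5 = 28
WMA = 663002 / 28 = 23678.643

23678.643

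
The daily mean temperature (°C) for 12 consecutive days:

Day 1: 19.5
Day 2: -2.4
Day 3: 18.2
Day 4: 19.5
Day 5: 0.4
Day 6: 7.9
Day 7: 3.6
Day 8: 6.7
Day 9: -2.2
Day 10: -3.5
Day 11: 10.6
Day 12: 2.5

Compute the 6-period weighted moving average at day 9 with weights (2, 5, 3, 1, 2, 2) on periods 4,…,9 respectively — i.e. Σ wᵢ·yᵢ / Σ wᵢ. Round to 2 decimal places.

Weighted sum: 2·19.5 + 5·0.4 + 3·7.9 + 1·3.6 + 2·6.7 + 2·-2.2 = 39.0 + 2.0 + 23.7 + 3.6 + 13.4 + -4.4 = 77.3
Weight total: 2 + 5 + 3 + 1 + 2 + 2 = 15
WMA = 77.3 / 15 = 5.15

5.15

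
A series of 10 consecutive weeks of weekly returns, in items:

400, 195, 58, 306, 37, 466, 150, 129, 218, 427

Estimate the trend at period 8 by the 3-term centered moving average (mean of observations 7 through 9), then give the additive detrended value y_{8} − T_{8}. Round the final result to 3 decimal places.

Trend T_8 = (150 + 129 + 218) / 3 = 497/3 = 165.66667
Detrended value: 129 − 165.66667 = -36.667

-36.667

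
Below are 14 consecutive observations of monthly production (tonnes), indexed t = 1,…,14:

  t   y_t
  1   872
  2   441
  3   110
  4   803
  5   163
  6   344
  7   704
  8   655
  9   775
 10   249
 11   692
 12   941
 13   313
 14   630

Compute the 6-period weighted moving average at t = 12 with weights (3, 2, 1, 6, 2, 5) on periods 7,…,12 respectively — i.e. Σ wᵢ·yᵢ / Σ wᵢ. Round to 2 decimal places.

620.00

Weighted sum: 3·704 + 2·655 + 1·775 + 6·249 + 2·692 + 5·941 = 2112 + 1310 + 775 + 1494 + 1384 + 4705 = 11780
Weight total: 3 + 2 + 1 + 6 + 2 + 5 = 19
WMA = 11780 / 19 = 620.00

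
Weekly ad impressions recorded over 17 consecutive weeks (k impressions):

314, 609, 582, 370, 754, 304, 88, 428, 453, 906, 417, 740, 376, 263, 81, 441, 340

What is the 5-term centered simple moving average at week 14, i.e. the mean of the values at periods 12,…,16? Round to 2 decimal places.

380.20

Sum of periods 12–16: 740 + 376 + 263 + 81 + 441 = 1901
Divide by 5: 1901 / 5 = 380.20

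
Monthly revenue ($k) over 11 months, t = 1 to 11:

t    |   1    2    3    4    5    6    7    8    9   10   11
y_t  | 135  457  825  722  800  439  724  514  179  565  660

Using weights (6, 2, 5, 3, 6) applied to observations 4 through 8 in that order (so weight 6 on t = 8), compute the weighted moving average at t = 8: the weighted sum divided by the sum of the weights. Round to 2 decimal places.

608.32

Weighted sum: 6·722 + 2·800 + 5·439 + 3·724 + 6·514 = 4332 + 1600 + 2195 + 2172 + 3084 = 13383
Weight total: 6 + 2 + 5 + 3 + 6 = 22
WMA = 13383 / 22 = 608.32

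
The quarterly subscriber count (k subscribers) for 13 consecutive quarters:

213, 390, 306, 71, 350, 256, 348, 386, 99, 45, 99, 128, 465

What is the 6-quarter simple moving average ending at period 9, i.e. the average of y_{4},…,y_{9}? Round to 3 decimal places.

251.667

Sum of periods 4–9: 71 + 350 + 256 + 348 + 386 + 99 = 1510
Divide by 6: 1510 / 6 = 251.667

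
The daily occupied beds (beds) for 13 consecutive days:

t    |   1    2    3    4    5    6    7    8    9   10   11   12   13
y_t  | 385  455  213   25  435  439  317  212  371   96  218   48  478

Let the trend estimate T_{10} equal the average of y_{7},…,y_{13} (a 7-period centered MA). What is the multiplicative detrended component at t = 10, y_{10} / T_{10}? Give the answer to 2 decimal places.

Trend T_10 = (317 + 212 + 371 + 96 + 218 + 48 + 478) / 7 = 1740/7 = 248.5714
Ratio to trend: 96 / 248.5714 = 0.39

0.39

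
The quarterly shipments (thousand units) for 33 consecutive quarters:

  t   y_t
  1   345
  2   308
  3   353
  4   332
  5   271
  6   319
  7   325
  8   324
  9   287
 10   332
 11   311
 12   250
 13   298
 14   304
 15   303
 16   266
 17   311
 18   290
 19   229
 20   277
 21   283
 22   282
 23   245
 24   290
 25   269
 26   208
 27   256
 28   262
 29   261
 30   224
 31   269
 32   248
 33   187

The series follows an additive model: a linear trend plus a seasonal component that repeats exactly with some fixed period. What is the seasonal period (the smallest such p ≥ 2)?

7

First differences y_{t+1} − y_t: -37, 45, -21, -61, 48, 6, -1, -37, 45, -21, -61, 48, 6, -1, -37, 45, …
The difference pattern repeats every 7 terms and not for any smaller step, so p = 7.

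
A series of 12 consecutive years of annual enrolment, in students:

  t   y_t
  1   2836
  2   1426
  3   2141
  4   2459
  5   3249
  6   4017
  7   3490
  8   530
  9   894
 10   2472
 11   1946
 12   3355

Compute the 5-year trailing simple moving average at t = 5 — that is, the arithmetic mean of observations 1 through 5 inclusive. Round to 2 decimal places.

Sum of periods 1–5: 2836 + 1426 + 2141 + 2459 + 3249 = 12111
Divide by 5: 12111 / 5 = 2422.20

2422.20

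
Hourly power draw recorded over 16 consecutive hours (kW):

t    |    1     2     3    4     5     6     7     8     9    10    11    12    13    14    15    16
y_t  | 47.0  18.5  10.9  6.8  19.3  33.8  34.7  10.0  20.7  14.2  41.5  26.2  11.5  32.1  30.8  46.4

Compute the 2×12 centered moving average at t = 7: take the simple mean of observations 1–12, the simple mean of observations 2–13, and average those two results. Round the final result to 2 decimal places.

Sum over 1–12: 47.0 + 18.5 + 10.9 + 6.8 + 19.3 + 33.8 + 34.7 + 10.0 + 20.7 + 14.2 + 41.5 + 26.2 = 283.6
Sum over 2–13: 18.5 + 10.9 + 6.8 + 19.3 + 33.8 + 34.7 + 10.0 + 20.7 + 14.2 + 41.5 + 26.2 + 11.5 = 248.1
CMA at t=7 = (283.6 + 248.1) / (2·12) = 531.7 / 24 = 22.15

22.15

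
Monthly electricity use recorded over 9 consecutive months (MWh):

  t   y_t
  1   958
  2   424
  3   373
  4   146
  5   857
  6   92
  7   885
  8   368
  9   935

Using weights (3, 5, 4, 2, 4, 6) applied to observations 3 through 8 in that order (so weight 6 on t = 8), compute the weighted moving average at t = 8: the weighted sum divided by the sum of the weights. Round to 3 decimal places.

Weighted sum: 3·373 + 5·146 + 4·857 + 2·92 + 4·885 + 6·368 = 1119 + 730 + 3428 + 184 + 3540 + 2208 = 11209
Weight total: 3 + 5 + 4 + 2 + 4 + 6 = 24
WMA = 11209 / 24 = 467.042

467.042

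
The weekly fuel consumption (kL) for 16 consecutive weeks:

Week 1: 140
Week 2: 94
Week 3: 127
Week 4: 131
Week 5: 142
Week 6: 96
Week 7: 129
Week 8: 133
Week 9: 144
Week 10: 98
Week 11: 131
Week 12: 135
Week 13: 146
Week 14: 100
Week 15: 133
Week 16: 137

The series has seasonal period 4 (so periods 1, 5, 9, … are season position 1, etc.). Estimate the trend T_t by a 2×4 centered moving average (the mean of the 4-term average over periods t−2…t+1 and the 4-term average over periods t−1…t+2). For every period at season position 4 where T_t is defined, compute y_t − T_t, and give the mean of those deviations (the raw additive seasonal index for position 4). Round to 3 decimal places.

7.250

Season position 4 occurs at t = 4, 8, 12 (where T_t is defined).
t=4: T_4 = 123.75000; y_4 − T_4 = 131 − 123.75000 = 7.25000
t=8: T_8 = 125.75000; y_8 − T_8 = 133 − 125.75000 = 7.25000
t=12: T_12 = 127.75000; y_12 − T_12 = 135 − 127.75000 = 7.25000
Mean deviation: (7.25000 + 7.25000 + 7.25000) / 3 = 7.250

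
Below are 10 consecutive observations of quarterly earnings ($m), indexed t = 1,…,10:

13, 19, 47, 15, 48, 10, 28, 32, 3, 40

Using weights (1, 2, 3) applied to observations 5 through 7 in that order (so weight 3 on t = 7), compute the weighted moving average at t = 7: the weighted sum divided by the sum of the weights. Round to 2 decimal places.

Weighted sum: 1·48 + 2·10 + 3·28 = 48 + 20 + 84 = 152
Weight total: 1 + 2 + 3 = 6
WMA = 152 / 6 = 25.33

25.33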